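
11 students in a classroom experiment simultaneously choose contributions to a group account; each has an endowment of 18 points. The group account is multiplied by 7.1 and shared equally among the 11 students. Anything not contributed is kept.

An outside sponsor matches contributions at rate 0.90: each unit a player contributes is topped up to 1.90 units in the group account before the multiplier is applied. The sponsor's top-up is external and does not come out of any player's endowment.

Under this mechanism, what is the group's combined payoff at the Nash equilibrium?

2671.02 points

The effective private return per unit is now 7.1 × 1.90 / 11 = 1.2264 > 1, so every player's dominant strategy flips to full contribution.
At the Nash equilibrium everyone contributes 18. Group total payoff = 7.1 × 1.90 × 198 = 2671.02.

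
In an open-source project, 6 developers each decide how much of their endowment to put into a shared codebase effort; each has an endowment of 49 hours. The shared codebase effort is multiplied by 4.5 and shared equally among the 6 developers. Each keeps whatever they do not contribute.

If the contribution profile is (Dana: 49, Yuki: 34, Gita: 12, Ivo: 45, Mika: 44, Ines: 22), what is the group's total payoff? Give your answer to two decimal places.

1015.00 hours

Total contributed: 49 + 34 + 12 + 45 + 44 + 22 = 206; total kept: 6 × 49 − 206 = 88.
The shared codebase effort pays out 4.5 × 206 = 927.00 in aggregate.
Group total = 88 + 927.00 = 1015.00.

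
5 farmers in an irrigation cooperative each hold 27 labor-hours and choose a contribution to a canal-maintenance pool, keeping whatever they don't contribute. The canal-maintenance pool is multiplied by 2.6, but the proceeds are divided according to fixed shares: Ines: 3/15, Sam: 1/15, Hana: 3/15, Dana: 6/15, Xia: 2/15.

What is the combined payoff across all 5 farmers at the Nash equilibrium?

178.20 labor-hours

A player with share s gets back 2.6·s per unit contributed, so full contribution is dominant for anyone with s > 1/2.6 = 0.3846 and zero contribution is dominant for anyone below.
The only share above 0.3846 is Dana's 6/15, contributing 27; the remaining 4 contribute 0. Total contributed: 27.
The canal-maintenance pool pays out 2.6 × 27 = 70.20 in total (split across the unequal shares, but the aggregate is all that matters for the group sum).
The 4 free-riders keep 27 each, adding 108. Group total = 108 + 70.20 = 178.20.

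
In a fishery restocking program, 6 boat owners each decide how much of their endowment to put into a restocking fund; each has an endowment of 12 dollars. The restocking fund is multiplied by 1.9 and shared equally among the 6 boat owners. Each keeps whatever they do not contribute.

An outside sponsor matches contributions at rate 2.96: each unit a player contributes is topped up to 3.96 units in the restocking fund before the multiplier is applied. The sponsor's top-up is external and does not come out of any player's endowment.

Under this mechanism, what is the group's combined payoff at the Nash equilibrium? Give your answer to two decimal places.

With the mechanism, a contributed unit returns 1.9 × 3.96 / 6 = 1.2540 per unit of net cost to the contributor — now above 1 — so contributing fully is weakly dominant for every player.
At the Nash equilibrium everyone contributes 12. Group total payoff = 1.9 × 3.96 × 72 = 541.73.

541.73 dollars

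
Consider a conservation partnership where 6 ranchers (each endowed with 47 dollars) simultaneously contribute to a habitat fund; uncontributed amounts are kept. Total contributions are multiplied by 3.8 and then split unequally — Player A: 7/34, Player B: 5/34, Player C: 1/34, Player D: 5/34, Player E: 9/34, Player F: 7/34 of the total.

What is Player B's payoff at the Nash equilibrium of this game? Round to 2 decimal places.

73.26 dollars

Player j's private return per contributed unit is 3.8 × (j's share). Contributing is weakly dominant for j when that share is at least 1/3.8 = 0.2632, and contributing 0 is dominant otherwise.
The only share above 0.2632 is Player E's 9/34, contributing 47; the remaining 5 contribute 0. Total contributed: 47.
Player B keeps 47 and receives 3.8 × 47 × 5/34 = 26.26 from the habitat fund, for a payoff of 73.26.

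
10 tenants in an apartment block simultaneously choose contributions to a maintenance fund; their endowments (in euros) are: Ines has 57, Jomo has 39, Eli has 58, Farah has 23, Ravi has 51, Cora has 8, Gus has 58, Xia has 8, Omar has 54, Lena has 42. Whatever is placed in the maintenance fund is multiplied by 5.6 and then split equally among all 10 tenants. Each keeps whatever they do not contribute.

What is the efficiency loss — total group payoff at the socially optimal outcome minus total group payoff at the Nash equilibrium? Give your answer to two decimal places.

1830.80 euros

The private return per contributed unit is 5.6/10 = 0.5600 < 1 for every player regardless of endowment, so the Nash equilibrium is zero contribution and the group total is Σ E_j = 57 + 39 + 58 + 23 + 51 + 8 + 58 + 8 + 54 + 42 = 398.
Each contributed unit returns 5.600 to the group, so the social optimum is full contribution by everyone: group total = 5.600 × 398 = 2228.80.
Efficiency loss = (5.600 − 1) × 398 = 1830.80.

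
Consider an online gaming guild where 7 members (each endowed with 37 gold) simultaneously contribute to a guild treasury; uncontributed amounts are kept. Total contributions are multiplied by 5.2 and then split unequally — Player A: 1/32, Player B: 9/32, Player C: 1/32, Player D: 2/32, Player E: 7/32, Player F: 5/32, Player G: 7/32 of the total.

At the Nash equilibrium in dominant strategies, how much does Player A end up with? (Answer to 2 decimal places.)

For player j, contributing a unit is worthwhile iff 5.2 × (j's share) ≥ 1, i.e. iff j's share is at least 0.1923.
Player B, Player E and Player G clear that bar, contributing 37 each; the remaining 4 contribute 0. Total contributed: 111.
Player A keeps 37 and receives 5.2 × 111 × 1/32 = 18.04 from the guild treasury, for a payoff of 55.04.

55.04 gold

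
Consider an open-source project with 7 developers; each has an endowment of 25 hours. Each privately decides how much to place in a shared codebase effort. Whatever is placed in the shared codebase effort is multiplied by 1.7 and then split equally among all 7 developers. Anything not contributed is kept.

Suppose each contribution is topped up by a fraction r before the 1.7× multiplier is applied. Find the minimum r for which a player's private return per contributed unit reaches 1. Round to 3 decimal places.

3.118

With matching at rate r, one contributed unit becomes (1 + r) in the shared codebase effort and returns 1.7 × (1 + r) / 7 to the contributor.
Setting this equal to 1: 1 + r = 7/1.7 = 4.1176.
So the minimum matching rate is r = 4.1176 − 1 = 3.118.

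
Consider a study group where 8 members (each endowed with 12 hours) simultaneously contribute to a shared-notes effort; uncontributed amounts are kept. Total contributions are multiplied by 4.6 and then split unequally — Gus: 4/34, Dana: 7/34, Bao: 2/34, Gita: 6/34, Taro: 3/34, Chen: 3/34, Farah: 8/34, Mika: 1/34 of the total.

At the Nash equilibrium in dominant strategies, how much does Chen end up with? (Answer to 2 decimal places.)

Player j's private return per contributed unit is 4.6 × (j's share). Contributing is weakly dominant for j when that share is at least 1/4.6 = 0.2174, and contributing 0 is dominant otherwise.
Only Farah (8/34) clears that bar, contributing 12; the remaining 7 contribute 0. Total contributed: 12.
Chen keeps 12 and receives 4.6 × 12 × 3/34 = 4.87 from the shared-notes effort, for a payoff of 16.87.

16.87 hours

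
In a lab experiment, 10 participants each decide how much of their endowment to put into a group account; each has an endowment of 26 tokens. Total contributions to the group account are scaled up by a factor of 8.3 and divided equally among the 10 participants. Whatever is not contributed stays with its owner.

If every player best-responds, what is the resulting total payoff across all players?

260.00 tokens

Each contributed unit returns 8.3/10 = 0.8300 to its contributor — below 1 — so contributing 0 is dominant for every player. At the Nash equilibrium everyone keeps their 26, and the group total is 10 × 26 = 260.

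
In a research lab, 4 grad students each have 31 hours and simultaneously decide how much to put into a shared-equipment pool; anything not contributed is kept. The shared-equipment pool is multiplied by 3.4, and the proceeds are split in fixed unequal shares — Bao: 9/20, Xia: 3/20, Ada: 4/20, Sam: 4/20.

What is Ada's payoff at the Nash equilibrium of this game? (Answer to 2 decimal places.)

Player j's private return per contributed unit is 3.4 × (j's share). Contributing is weakly dominant for j when that share is at least 1/3.4 = 0.2941, and contributing 0 is dominant otherwise.
The only share above 0.2941 is Bao's 9/20, contributing 31; the remaining 3 contribute 0. Total contributed: 31.
Ada keeps 31 and receives 3.4 × 31 × 4/20 = 21.08 from the shared-equipment pool, for a payoff of 52.08.

52.08 hours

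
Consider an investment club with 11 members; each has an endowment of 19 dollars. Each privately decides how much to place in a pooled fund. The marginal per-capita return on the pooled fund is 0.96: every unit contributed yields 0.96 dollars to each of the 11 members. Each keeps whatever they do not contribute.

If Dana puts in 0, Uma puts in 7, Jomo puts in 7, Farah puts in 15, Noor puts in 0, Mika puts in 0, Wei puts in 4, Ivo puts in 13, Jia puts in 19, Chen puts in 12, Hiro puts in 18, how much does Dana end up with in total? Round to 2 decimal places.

110.20 dollars

Total contributed: 0 + 7 + 7 + 15 + 0 + 0 + 4 + 13 + 19 + 12 + 18 = 95.
Each receives 0.96 × 95 = 91.20 from the pooled fund.
Dana keeps 19 − 0 = 19, so Dana's payoff is 19 + 91.20 = 110.20.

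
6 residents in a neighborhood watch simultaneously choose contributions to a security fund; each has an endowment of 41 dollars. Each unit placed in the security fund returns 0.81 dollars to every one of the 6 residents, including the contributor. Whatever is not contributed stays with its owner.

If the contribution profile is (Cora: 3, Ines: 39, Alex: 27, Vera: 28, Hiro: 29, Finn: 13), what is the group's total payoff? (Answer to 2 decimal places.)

782.54 dollars

Total contributed: 3 + 39 + 27 + 28 + 29 + 13 = 139; total kept: 6 × 41 − 139 = 107.
The security fund pays out 0.81 × 6 × 139 = 675.54 in aggregate.
Group total = 107 + 675.54 = 782.54.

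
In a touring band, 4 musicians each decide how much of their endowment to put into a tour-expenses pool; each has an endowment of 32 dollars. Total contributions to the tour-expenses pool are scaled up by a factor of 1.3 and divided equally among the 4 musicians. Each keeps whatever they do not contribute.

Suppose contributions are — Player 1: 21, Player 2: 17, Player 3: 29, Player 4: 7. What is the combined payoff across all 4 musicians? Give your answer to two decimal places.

Total contributed: 21 + 17 + 29 + 7 = 74; total kept: 4 × 32 − 74 = 54.
The tour-expenses pool pays out 1.3 × 74 = 96.20 in aggregate.
Group total = 54 + 96.20 = 150.20.

150.20 dollars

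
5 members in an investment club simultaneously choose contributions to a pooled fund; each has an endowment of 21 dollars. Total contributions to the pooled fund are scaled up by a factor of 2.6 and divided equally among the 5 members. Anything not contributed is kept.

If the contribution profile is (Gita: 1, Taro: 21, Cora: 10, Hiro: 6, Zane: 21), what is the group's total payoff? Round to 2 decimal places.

199.40 dollars

Total contributed: 1 + 21 + 10 + 6 + 21 = 59; total kept: 5 × 21 − 59 = 46.
The pooled fund pays out 2.6 × 59 = 153.40 in aggregate.
Group total = 46 + 153.40 = 199.40.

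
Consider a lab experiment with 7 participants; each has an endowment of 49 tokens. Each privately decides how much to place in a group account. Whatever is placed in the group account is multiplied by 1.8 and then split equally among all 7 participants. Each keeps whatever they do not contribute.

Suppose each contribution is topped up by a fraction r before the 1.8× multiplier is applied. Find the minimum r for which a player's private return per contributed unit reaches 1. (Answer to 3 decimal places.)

With matching at rate r, one contributed unit becomes (1 + r) in the group account and returns 1.8 × (1 + r) / 7 to the contributor.
Setting this equal to 1: 1 + r = 7/1.8 = 3.8889.
So the minimum matching rate is r = 3.8889 − 1 = 2.889.

2.889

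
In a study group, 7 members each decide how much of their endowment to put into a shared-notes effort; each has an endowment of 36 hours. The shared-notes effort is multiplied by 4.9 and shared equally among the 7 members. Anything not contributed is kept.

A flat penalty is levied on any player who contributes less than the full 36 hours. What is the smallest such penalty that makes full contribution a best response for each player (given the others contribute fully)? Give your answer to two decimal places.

10.80 hours

Given the others contribute fully, the best deviation is to contribute 0 (any partial contribution still incurs the fine and gives up units whose private return 0.7000 is below 1).
Deviating from 36 to 0 saves 36 hours but forfeits the deviator's share of the drop in the shared-notes effort: 4.9/7 × 36 = 25.20.
So the deviation gain is 36 − 25.20 = 10.80, and the fine must be at least 10.80 hours to wipe it out.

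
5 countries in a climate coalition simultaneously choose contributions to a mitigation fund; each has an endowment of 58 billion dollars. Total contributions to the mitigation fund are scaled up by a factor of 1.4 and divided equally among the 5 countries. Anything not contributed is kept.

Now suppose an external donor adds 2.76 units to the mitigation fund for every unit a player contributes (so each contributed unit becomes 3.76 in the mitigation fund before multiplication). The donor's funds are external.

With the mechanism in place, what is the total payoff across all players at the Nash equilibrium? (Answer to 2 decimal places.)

The effective private return per unit is now 1.4 × 3.76 / 5 = 1.0528 > 1, so every player's dominant strategy flips to full contribution.
At the Nash equilibrium everyone contributes 58. Group total payoff = 1.4 × 3.76 × 290 = 1526.56.

1526.56 billion dollars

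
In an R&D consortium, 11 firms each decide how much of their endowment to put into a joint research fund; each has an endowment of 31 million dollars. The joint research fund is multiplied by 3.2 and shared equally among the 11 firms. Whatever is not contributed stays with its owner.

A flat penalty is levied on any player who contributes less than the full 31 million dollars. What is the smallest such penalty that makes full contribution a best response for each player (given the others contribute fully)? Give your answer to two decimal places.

21.98 million dollars

Given the others contribute fully, the best deviation is to contribute 0 (any partial contribution still incurs the fine and gives up units whose private return 0.2909 is below 1).
Deviating from 31 to 0 saves 31 million dollars but forfeits the deviator's share of the drop in the joint research fund: 3.2/11 × 31 = 9.02.
So the deviation gain is 31 − 9.02 = 21.98, and the fine must be at least 21.98 million dollars to wipe it out.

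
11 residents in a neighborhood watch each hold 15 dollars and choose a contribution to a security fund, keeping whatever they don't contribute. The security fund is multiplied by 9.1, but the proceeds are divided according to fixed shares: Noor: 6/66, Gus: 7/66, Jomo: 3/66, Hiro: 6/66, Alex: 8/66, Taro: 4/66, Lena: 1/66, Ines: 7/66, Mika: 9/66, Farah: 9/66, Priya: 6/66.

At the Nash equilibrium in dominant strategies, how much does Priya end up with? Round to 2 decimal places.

Player j's private return per contributed unit is 9.1 × (j's share). Contributing is weakly dominant for j when that share is at least 1/9.1 = 0.1099, and contributing 0 is dominant otherwise.
Alex, Mika and Farah clear that bar, contributing 15 each; the remaining 8 contribute 0. Total contributed: 45.
Priya keeps 15 and receives 9.1 × 45 × 6/66 = 37.23 from the security fund, for a payoff of 52.23.

52.23 dollars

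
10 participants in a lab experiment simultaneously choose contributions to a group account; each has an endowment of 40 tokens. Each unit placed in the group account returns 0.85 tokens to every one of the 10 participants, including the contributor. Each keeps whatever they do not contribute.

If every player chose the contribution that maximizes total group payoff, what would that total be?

Each contributed unit returns 8.500 to the group as a whole (0.85 to each of 10 players), which exceeds 1, so the social optimum is full contribution: group total = 8.500 × 400 = 3400.00.

3400.00 tokens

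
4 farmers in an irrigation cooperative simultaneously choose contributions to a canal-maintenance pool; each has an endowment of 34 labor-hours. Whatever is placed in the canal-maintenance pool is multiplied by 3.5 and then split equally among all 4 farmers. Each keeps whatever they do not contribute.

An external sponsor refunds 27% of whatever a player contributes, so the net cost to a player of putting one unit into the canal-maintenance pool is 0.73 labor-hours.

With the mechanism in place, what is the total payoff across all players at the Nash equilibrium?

With the mechanism, a contributed unit returns (3.5/4) / 0.73 = 1.1986 per unit of net cost to the contributor — now above 1 — so contributing fully is weakly dominant for every player.
At the Nash equilibrium everyone contributes 34. Group total payoff = 4 × (34 × 0.27 + 3.5 × 34) = 512.72.

512.72 labor-hours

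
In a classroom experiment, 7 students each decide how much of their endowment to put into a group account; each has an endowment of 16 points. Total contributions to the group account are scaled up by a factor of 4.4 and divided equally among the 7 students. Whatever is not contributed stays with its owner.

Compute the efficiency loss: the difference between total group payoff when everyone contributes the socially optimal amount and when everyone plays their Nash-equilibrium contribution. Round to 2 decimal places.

380.80 points

Each contributed unit returns 4.4/7 = 0.6286 to its contributor — below 1 — so contributing 0 is dominant for every player. At the Nash equilibrium everyone keeps their 16, and the group total is 7 × 16 = 112.
Each contributed unit returns 4.400 to the group as a whole (0.6286 to each of 7 players), which exceeds 1, so the social optimum is full contribution: group total = 4.400 × 112 = 492.80.
Efficiency loss = 492.80 − 112 = 380.80.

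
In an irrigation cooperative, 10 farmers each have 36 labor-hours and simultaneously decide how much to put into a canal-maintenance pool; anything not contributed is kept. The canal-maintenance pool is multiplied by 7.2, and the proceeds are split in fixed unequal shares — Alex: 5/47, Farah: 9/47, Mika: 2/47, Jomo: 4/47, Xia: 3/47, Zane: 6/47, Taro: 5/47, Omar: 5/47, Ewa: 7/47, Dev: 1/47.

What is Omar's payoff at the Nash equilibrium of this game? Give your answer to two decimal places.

Player j's private return per contributed unit is 7.2 × (j's share). Contributing is weakly dominant for j when that share is at least 1/7.2 = 0.1389, and contributing 0 is dominant otherwise.
The shares above 0.1389 belong to Farah and Ewa, contributing 36 each; the remaining 8 contribute 0. Total contributed: 72.
Omar keeps 36 and receives 7.2 × 72 × 5/47 = 55.15 from the canal-maintenance pool, for a payoff of 91.15.

91.15 labor-hours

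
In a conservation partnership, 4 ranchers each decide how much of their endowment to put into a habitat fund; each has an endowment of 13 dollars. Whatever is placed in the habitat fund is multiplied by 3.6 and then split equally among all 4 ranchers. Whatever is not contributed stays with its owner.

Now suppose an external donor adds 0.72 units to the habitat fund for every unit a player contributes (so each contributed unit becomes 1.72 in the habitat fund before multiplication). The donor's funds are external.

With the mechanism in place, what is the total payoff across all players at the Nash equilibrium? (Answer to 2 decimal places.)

321.98 dollars

With the mechanism, a contributed unit returns 3.6 × 1.72 / 4 = 1.5480 per unit of net cost to the contributor — now above 1 — so contributing fully is weakly dominant for every player.
So the Nash equilibrium is full contribution by all 4; the group earns 3.6 × 1.72 × 52 = 321.98.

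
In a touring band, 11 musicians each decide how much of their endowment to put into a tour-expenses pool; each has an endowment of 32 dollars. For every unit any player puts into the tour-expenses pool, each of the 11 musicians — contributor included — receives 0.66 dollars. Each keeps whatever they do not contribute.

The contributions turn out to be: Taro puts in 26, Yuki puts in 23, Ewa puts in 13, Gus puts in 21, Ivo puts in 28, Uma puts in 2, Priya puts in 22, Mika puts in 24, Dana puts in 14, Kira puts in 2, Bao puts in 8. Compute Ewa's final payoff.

Total contributed: 26 + 23 + 13 + 21 + 28 + 2 + 22 + 24 + 14 + 2 + 8 = 183.
Each receives 0.66 × 183 = 120.78 from the tour-expenses pool.
Ewa keeps 32 − 13 = 19, so Ewa's payoff is 19 + 120.78 = 139.78.

139.78 dollars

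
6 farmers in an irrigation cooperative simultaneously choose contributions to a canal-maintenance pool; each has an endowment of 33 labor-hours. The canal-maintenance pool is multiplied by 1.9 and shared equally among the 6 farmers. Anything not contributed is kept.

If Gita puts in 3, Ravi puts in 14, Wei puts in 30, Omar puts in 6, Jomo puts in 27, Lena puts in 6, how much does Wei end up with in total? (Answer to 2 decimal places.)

Total contributed: 3 + 14 + 30 + 6 + 27 + 6 = 86.
Each receives 1.9 × 86 / 6 = 27.23 from the canal-maintenance pool.
Wei keeps 33 − 30 = 3, so Wei's payoff is 3 + 27.23 = 30.23.

30.23 labor-hours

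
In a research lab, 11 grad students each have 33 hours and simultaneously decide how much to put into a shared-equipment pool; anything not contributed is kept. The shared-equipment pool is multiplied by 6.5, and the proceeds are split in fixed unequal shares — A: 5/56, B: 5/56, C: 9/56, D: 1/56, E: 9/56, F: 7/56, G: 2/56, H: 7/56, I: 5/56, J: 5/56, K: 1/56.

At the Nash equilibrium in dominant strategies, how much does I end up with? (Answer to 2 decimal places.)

For player j, contributing a unit is worthwhile iff 6.5 × (j's share) ≥ 1, i.e. iff j's share is at least 0.1538.
The shares above 0.1538 belong to C and E, contributing 33 each; the remaining 9 contribute 0. Total contributed: 66.
I keeps 33 and receives 6.5 × 66 × 5/56 = 38.30 from the shared-equipment pool, for a payoff of 71.30.

71.30 hours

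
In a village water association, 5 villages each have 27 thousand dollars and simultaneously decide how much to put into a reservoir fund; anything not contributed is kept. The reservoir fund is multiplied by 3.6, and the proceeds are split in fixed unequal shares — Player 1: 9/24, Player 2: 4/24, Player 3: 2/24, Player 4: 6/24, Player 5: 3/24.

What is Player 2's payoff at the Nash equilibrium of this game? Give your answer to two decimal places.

For player j, contributing a unit is worthwhile iff 3.6 × (j's share) ≥ 1, i.e. iff j's share is at least 0.2778.
Only Player 1 (9/24) clears that bar, contributing 27; the remaining 4 contribute 0. Total contributed: 27.
Player 2 keeps 27 and receives 3.6 × 27 × 4/24 = 16.20 from the reservoir fund, for a payoff of 43.20.

43.20 thousand dollars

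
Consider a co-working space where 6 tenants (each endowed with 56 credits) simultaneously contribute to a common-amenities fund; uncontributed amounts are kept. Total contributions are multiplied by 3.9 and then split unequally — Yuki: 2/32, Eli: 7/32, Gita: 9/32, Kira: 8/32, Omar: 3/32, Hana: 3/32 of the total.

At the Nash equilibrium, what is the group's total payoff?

Each unit j contributes comes back to j as 3.9 × (j's share), so j prefers to contribute only if that share exceeds 1/3.9 = 0.2564; otherwise keeping the unit dominates.
Only Gita (9/32) clears that bar, contributing 56; the remaining 5 contribute 0. Total contributed: 56.
The common-amenities fund pays out 3.9 × 56 = 218.40 in total (split across the unequal shares, but the aggregate is all that matters for the group sum).
The 5 free-riders keep 56 each, adding 280. Group total = 280 + 218.40 = 498.40.

498.40 credits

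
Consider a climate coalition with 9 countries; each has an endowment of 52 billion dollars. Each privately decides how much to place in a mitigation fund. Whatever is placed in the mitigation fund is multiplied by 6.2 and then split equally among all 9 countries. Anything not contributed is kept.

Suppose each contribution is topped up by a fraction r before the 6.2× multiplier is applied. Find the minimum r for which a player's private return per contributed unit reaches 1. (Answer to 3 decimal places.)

With matching at rate r, one contributed unit becomes (1 + r) in the mitigation fund and returns 6.2 × (1 + r) / 9 to the contributor.
Setting this equal to 1: 1 + r = 9/6.2 = 1.4516.
So the minimum matching rate is r = 1.4516 − 1 = 0.452.

0.452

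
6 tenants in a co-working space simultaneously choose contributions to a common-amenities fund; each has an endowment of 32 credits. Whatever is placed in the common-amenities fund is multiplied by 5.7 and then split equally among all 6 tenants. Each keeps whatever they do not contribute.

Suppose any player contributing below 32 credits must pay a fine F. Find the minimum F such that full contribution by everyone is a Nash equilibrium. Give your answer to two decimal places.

Given the others contribute fully, the best deviation is to contribute 0 (any partial contribution still incurs the fine and gives up units whose private return 0.9500 is below 1).
Deviating from 32 to 0 saves 32 credits but forfeits the deviator's share of the drop in the common-amenities fund: 5.7/6 × 32 = 30.40.
So the deviation gain is 32 − 30.40 = 1.60, and the fine must be at least 1.60 credits to wipe it out.

1.60 credits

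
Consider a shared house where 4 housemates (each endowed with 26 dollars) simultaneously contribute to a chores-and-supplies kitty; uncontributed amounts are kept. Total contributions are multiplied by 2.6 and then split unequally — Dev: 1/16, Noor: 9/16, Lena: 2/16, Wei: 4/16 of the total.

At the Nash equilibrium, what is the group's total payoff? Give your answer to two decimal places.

For player j, contributing a unit is worthwhile iff 2.6 × (j's share) ≥ 1, i.e. iff j's share is at least 0.3846.
The only share above 0.3846 is Noor's 9/16, contributing 26; the remaining 3 contribute 0. Total contributed: 26.
The chores-and-supplies kitty pays out 2.6 × 26 = 67.60 in total (split across the unequal shares, but the aggregate is all that matters for the group sum).
The 3 free-riders keep 26 each, adding 78. Group total = 78 + 67.60 = 145.60.

145.60 dollars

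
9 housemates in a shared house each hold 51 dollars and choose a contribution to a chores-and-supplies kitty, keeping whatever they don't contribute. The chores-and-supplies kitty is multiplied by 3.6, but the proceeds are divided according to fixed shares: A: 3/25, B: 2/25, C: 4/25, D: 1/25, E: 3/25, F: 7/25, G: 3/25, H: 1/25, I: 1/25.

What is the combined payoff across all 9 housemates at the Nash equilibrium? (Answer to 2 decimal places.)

For player j, contributing a unit is worthwhile iff 3.6 × (j's share) ≥ 1, i.e. iff j's share is at least 0.2778.
Only F (7/25) clears that bar, contributing 51; the remaining 8 contribute 0. Total contributed: 51.
The chores-and-supplies kitty pays out 3.6 × 51 = 183.60 in total (split across the unequal shares, but the aggregate is all that matters for the group sum).
The 8 free-riders keep 51 each, adding 408. Group total = 408 + 183.60 = 591.60.

591.60 dollars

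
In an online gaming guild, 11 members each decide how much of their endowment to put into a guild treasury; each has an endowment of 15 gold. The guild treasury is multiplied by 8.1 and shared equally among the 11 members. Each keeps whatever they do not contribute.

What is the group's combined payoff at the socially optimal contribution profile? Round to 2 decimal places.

1336.50 gold

Each contributed unit returns 8.100 to the group as a whole (0.7364 to each of 11 players), which exceeds 1, so the social optimum is full contribution: group total = 8.100 × 165 = 1336.50.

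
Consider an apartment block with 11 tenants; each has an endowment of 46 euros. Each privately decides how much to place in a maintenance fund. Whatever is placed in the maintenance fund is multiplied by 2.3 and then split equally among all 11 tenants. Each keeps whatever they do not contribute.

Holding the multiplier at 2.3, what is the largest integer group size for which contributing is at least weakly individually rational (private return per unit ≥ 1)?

Private return per unit is 2.3/(group size), which is ≥ 1 whenever the group size is ≤ 2.3.
The largest such integer is 2.

2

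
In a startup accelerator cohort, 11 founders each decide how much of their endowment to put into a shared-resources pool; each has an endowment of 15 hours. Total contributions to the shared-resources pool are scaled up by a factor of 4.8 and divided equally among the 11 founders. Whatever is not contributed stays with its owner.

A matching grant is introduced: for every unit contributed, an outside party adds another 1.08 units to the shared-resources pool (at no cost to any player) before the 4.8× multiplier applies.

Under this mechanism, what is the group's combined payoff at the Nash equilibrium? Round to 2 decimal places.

165.00 hours

With the mechanism, a contributed unit returns 4.8 × 2.08 / 11 = 0.9076 per unit of net cost — still below 1 — so contributing 0 remains dominant for every player.
Everyone keeps their endowment and the group total is 11 × 15 = 165.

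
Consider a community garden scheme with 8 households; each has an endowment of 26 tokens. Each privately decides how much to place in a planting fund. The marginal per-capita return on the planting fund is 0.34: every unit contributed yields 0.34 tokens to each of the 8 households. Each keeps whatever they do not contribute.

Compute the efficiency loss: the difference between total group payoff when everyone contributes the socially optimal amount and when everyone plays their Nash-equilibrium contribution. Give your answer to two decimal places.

357.76 tokens

The private return per contributed unit is 0.34 < 1, so contributing 0 is dominant for every player. At the Nash equilibrium everyone keeps their 26, and the group total is 8 × 26 = 208.
Each contributed unit returns 2.720 to the group as a whole (0.34 to each of 8 players), which exceeds 1, so the social optimum is full contribution: group total = 2.720 × 208 = 565.76.
Efficiency loss = 565.76 − 208 = 357.76.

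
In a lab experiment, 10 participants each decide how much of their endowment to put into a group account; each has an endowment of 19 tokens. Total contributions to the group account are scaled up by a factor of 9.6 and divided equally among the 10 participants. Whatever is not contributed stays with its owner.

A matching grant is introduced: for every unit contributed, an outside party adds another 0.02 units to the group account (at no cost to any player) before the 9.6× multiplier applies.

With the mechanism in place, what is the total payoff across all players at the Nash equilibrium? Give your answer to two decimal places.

190.00 tokens

With the mechanism, a contributed unit returns 9.6 × 1.02 / 10 = 0.9792 per unit of net cost — still below 1 — so contributing 0 remains dominant for every player.
Everyone keeps their endowment and the group total is 10 × 19 = 190.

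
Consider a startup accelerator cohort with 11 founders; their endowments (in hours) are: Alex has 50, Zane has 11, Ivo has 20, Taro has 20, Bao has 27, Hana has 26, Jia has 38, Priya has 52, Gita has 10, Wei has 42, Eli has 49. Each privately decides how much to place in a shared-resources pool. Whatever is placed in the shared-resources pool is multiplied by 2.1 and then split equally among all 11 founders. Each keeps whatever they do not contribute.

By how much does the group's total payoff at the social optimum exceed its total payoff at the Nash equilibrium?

The private return per contributed unit is 2.1/11 = 0.1909 < 1 for every player regardless of endowment, so the Nash equilibrium is zero contribution and the group total is Σ E_j = 50 + 11 + 20 + 20 + 27 + 26 + 38 + 52 + 10 + 42 + 49 = 345.
Each contributed unit returns 2.100 to the group, so the social optimum is full contribution by everyone: group total = 2.100 × 345 = 724.50.
Efficiency loss = (2.100 − 1) × 345 = 379.50.

379.50 hours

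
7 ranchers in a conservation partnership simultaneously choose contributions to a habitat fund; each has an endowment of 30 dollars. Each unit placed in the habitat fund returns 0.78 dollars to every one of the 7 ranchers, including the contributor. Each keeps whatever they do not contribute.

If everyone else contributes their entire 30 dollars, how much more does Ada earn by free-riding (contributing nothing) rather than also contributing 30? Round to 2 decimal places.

Switching from a contribution of 30 to 0 lets Ada keep an extra 30 dollars, but lowers the habitat fund by 30, which costs Ada their own share of that drop: 0.78 × 30 = 23.40.
Net gain = 30 − 23.40 = 6.60. The private return per contributed unit (0.78) is below 1, so free-riding is indeed the best response regardless of what the others do.

6.60 dollars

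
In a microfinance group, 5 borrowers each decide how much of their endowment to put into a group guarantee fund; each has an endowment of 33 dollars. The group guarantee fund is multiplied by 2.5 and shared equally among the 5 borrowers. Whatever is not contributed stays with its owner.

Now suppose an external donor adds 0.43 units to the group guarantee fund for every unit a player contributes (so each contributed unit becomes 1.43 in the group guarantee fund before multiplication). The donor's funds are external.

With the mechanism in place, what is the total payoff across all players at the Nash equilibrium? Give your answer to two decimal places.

165.00 dollars

The effective private return is 2.5 × 1.43 / 5 = 0.7150, which is still under 1, so the mechanism doesn't change anyone's dominant strategy: zero contribution.
At the Nash equilibrium no one contributes; group total payoff = 5 × 33 = 165.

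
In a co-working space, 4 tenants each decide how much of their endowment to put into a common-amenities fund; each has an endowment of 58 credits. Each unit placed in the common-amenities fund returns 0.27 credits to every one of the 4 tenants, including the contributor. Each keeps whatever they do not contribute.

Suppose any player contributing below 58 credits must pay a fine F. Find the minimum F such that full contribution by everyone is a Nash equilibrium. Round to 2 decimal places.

Given the others contribute fully, the best deviation is to contribute 0 (any partial contribution still incurs the fine and gives up units whose private return 0.27 is below 1).
Deviating from 58 to 0 saves 58 credits but forfeits the deviator's share of the drop in the common-amenities fund: 0.27 × 58 = 15.66.
So the deviation gain is 58 − 15.66 = 42.34, and the fine must be at least 42.34 credits to wipe it out.

42.34 credits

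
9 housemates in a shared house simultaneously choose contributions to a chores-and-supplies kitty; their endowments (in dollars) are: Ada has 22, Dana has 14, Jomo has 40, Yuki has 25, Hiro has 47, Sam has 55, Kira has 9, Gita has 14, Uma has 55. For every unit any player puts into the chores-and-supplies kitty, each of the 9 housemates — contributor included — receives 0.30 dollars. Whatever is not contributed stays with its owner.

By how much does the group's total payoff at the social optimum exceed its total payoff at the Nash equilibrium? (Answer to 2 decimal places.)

477.70 dollars

The private return per contributed unit is 0.30 < 1 for everyone, so the Nash equilibrium is zero contribution and the group total is Σ E_j = 22 + 14 + 40 + 25 + 47 + 55 + 9 + 14 + 55 = 281.
Each contributed unit returns 2.700 to the group, so the social optimum is full contribution by everyone: group total = 2.700 × 281 = 758.70.
Efficiency loss = (2.700 − 1) × 281 = 477.70.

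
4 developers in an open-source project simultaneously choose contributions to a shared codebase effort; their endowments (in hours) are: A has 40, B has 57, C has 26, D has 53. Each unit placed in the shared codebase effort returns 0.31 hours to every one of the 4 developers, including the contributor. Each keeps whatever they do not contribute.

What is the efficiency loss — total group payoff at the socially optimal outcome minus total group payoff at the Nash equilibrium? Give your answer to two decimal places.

42.24 hours

The private return per contributed unit is 0.31 < 1 for everyone, so the Nash equilibrium is zero contribution and the group total is Σ E_j = 40 + 57 + 26 + 53 = 176.
Each contributed unit returns 1.240 to the group, so the social optimum is full contribution by everyone: group total = 1.240 × 176 = 218.24.
Efficiency loss = (1.240 − 1) × 176 = 42.24.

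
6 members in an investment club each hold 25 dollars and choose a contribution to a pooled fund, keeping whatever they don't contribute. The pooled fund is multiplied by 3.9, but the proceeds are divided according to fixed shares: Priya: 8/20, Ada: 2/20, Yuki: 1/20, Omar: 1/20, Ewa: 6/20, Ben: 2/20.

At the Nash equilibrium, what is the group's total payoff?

For player j, contributing a unit is worthwhile iff 3.9 × (j's share) ≥ 1, i.e. iff j's share is at least 0.2564.
Priya and Ewa clear that bar, contributing 25 each; the remaining 4 contribute 0. Total contributed: 50.
The pooled fund pays out 3.9 × 50 = 195.00 in total (split across the unequal shares, but the aggregate is all that matters for the group sum).
The 4 free-riders keep 25 each, adding 100. Group total = 100 + 195.00 = 295.00.

295.00 dollars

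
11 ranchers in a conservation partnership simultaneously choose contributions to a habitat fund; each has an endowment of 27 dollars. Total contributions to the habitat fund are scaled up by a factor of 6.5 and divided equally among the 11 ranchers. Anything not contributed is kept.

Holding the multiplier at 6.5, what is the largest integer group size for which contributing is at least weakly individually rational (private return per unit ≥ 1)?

Private return per unit is 6.5/(group size), which is ≥ 1 whenever the group size is ≤ 6.5.
The largest such integer is 6.

6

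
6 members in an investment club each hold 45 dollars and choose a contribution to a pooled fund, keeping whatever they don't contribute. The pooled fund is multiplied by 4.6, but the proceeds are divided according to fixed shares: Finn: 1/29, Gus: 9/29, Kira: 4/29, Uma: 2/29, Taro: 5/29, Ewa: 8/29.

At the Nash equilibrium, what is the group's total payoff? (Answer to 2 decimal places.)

Player j's private return per contributed unit is 4.6 × (j's share). Contributing is weakly dominant for j when that share is at least 1/4.6 = 0.2174, and contributing 0 is dominant otherwise.
Gus and Ewa clear that bar, contributing 45 each; the remaining 4 contribute 0. Total contributed: 90.
The pooled fund pays out 4.6 × 90 = 414.00 in total (split across the unequal shares, but the aggregate is all that matters for the group sum).
The 4 free-riders keep 45 each, adding 180. Group total = 180 + 414.00 = 594.00.

594.00 dollars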